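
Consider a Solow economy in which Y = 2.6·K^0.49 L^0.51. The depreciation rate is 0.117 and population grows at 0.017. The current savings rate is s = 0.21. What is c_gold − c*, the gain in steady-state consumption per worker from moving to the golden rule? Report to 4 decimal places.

Δc ≈ 3.6206

Break-even investment rate: n + δ = 0.017 + 0.117 = 0.134.
Current steady state (s = 0.21): k* = (0.21·2.6/0.134)^(1/0.51) ≈ 15.7127, y* = 2.6·15.7127^0.49 ≈ 10.0262, c* = (1−0.21)·10.0262 ≈ 7.9207.
Setting f'(k) = n+δ gives 0.49·2.6·k^(0.49−1) = 0.134, hence k_gold = (0.49·2.6/0.134)^(1/0.51) ≈ 82.7511.
y_gold = 2.6·82.7511^0.49 ≈ 22.6299, c_gold = y_gold − 0.134·k_gold ≈ 11.5412.
Gain: Δc = 11.5412 − 7.9207 ≈ 3.6206.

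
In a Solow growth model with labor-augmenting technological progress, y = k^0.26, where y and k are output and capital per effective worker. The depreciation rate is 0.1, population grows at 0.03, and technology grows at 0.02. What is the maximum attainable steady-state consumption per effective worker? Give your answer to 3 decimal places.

Break-even investment rate: n + g + δ = 0.03 + 0.02 + 0.1 = 0.15.
Golden rule sets MPK = n+g+δ: 0.26·k^(0.26−1) = 0.15, so k_gold = (0.26/0.15)^(1/0.74) ≈ 2.1029.
y_gold = 2.1029^0.26 ≈ 1.2132.
c_gold = y_gold − (n+g+δ)·k_gold = 1.2132 − 0.15·2.1029 ≈ 0.8978.

c_gold ≈ 0.898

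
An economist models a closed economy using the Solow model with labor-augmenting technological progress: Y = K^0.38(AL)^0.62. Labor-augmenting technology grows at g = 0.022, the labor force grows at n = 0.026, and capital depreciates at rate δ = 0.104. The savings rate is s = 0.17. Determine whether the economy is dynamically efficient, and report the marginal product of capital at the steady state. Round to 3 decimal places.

Capital per effective worker breaks even when investment replaces (n + g + δ)·k; here n + g + δ = 0.152.
Steady-state k*: s·k^0.38 = 0.152·k gives k* = (0.17/0.152)^(1/0.62) ≈ 1.1978.
MPK = 0.38·1.1978^(-0.62) ≈ 0.3398.
MPK > n+g+δ = 0.152, so the economy is dynamically efficient (under-saving).

dynamically efficient; MPK ≈ 0.340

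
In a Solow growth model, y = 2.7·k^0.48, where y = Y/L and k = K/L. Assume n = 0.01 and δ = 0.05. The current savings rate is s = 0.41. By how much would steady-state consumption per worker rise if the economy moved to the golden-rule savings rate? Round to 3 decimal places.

Δc ≈ 0.456

n + δ = 0.01 + 0.05 = 0.06.
Current steady state (s = 0.41): k* = (0.41·2.7/0.06)^(1/0.52) ≈ 272.0247, y* = 2.7·272.0247^0.48 ≈ 39.8085, c* = (1−0.41)·39.8085 ≈ 23.4870.
At the golden rule the marginal product of capital equals n+δ: 0.48·2.7·k^(0.48−1) = 0.06. Solving, k_gold = (0.48·2.7/0.06)^(1/0.52) ≈ 368.3471.
y_gold = 2.7·368.3471^0.48 ≈ 46.0434, c_gold = y_gold − 0.06·k_gold ≈ 23.9426.
Gain: Δc = 23.9426 − 23.4870 ≈ 0.4555.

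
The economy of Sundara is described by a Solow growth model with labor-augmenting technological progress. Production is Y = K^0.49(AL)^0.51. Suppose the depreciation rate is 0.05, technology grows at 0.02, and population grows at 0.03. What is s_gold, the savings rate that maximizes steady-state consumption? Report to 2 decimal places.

s_gold = 0.49

n + g + δ = 0.03 + 0.02 + 0.05 = 0.1.
At the golden rule MPK = n+g+δ, and in any Cobb-Douglas steady state s = (n+g+δ)·k/y = MPK·k/y = capital's share 0.49.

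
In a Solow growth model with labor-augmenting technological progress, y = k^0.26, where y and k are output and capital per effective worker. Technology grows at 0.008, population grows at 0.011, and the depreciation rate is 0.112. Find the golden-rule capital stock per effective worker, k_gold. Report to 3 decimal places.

k_gold ≈ 2.525

n + g + δ = 0.011 + 0.008 + 0.112 = 0.131.
At the golden rule the marginal product of capital equals n+g+δ: 0.26·k^(0.26−1) = 0.131. Solving, k_gold = (0.26/0.131)^(1/0.74) ≈ 2.5252.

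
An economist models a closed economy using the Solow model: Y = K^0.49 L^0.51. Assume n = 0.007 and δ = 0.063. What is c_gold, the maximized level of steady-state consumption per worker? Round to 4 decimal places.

The effective depreciation rate is n + δ = 0.007 + 0.063 = 0.07.
At the golden rule the marginal product of capital equals n+δ: 0.49·k^(0.49−1) = 0.07. Solving, k_gold = (0.49/0.07)^(1/0.51) ≈ 45.3999.
y_gold = 45.3999^0.49 ≈ 6.4857.
c_gold = y_gold − (n+δ)·k_gold = 6.4857 − 0.07·45.3999 ≈ 3.3077.

c_gold ≈ 3.3077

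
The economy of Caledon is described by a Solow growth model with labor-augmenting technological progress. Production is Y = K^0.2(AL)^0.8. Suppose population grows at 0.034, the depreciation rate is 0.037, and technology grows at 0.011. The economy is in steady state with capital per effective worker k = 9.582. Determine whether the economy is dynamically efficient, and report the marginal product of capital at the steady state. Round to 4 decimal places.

n + g + δ = 0.034 + 0.011 + 0.037 = 0.082.
MPK = 0.2·k^(0.2−1) = 0.2·9.582^(-0.8) ≈ 0.0328.
MPK < 0.082, so the economy is dynamically inefficient (over-saving).

dynamically inefficient; MPK ≈ 0.0328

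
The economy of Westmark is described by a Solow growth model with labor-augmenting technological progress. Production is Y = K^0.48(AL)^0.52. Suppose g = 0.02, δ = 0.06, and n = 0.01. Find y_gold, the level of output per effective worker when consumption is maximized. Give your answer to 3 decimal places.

n + g + δ = 0.01 + 0.02 + 0.06 = 0.09.
At the golden rule the marginal product of capital equals n+g+δ: 0.48·k^(0.48−1) = 0.09. Solving, k_gold = (0.48/0.09)^(1/0.52) ≈ 25.0077.
Output: y_gold = k_gold^0.48 = 25.0077^0.48 ≈ 4.6890.

y_gold ≈ 4.689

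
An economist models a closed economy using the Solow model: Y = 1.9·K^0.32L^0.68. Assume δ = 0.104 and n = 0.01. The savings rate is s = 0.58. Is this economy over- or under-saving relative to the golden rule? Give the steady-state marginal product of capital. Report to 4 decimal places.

over-saving; MPK ≈ 0.0629

n + δ = 0.01 + 0.104 = 0.114.
Steady-state k*: s·A·k^0.32 = 0.114·k gives k* = (0.58·1.9/0.114)^(1/0.68) ≈ 28.1149.
MPK = 0.32·1.9·28.1149^(-0.68) ≈ 0.0629.
MPK < n+δ = 0.114, so the economy is dynamically inefficient (over-saving).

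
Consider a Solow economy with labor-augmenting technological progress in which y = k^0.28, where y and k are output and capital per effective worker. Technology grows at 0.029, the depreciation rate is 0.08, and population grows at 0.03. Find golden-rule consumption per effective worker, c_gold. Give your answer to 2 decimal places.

c_gold ≈ 0.95

Capital per effective worker breaks even when investment replaces (n + g + δ)·k; here n + g + δ = 0.139.
Maximizing c = f(k) − (n+g+δ)·k gives f'(k) = n+g+δ, i.e. 0.28·k^(0.28−1) = 0.139, so k_gold = (0.28/0.139)^(1/0.72) ≈ 2.6450.
y_gold = 2.6450^0.28 ≈ 1.3130.
c_gold = y_gold − (n+g+δ)·k_gold = 1.3130 − 0.139·2.6450 ≈ 0.9454.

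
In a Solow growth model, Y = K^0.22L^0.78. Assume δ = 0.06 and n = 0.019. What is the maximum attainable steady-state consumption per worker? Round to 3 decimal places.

n + δ = 0.019 + 0.06 = 0.079.
Golden rule sets MPK = n+δ: 0.22·k^(0.22−1) = 0.079, so k_gold = (0.22/0.079)^(1/0.78) ≈ 3.7175.
y_gold = 3.7175^0.22 ≈ 1.3349.
c_gold = y_gold − (n+δ)·k_gold = 1.3349 − 0.079·3.7175 ≈ 1.0412.

c_gold ≈ 1.041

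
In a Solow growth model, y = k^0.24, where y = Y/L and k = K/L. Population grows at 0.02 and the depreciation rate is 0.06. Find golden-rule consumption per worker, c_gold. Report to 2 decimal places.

c_gold ≈ 1.08

Break-even investment rate: n + δ = 0.02 + 0.06 = 0.08.
Maximizing c = f(k) − (n+δ)·k gives f'(k) = n+δ, i.e. 0.24·k^(0.24−1) = 0.08, so k_gold = (0.24/0.08)^(1/0.76) ≈ 4.2442.
y_gold = 4.2442^0.24 ≈ 1.4147.
c_gold = y_gold − (n+δ)·k_gold = 1.4147 − 0.08·4.2442 ≈ 1.0752.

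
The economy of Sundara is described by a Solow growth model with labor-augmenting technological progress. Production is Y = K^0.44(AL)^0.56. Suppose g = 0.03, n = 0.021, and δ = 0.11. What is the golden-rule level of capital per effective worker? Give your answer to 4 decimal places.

k_gold ≈ 6.0213

Capital per effective worker breaks even when investment replaces (n + g + δ)·k; here n + g + δ = 0.161.
Setting f'(k) = n+g+δ gives 0.44·k^(0.44−1) = 0.161, hence k_gold = (0.44/0.161)^(1/0.56) ≈ 6.0213.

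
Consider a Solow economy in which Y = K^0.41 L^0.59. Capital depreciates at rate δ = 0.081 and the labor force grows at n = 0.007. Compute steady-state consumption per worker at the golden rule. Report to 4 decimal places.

n + δ = 0.007 + 0.081 = 0.088.
Setting f'(k) = n+δ gives 0.41·k^(0.41−1) = 0.088, hence k_gold = (0.41/0.088)^(1/0.59) ≈ 13.5742.
y_gold = 13.5742^0.41 ≈ 2.9135.
c_gold = y_gold − (n+δ)·k_gold = 2.9135 − 0.088·13.5742 ≈ 1.7190.

c_gold ≈ 1.7190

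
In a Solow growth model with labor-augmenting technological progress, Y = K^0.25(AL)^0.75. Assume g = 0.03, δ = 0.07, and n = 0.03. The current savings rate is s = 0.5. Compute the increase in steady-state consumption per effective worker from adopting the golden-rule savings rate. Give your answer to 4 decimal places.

Break-even investment rate: n + g + δ = 0.03 + 0.03 + 0.07 = 0.13.
Current steady state (s = 0.5): k* = (0.5/0.13)^(1/0.75) ≈ 6.0261, y* = 6.0261^0.25 ≈ 1.5668, c* = (1−0.5)·1.5668 ≈ 0.7834.
Golden rule sets MPK = n+g+δ: 0.25·k^(0.25−1) = 0.13, so k_gold = (0.25/0.13)^(1/0.75) ≈ 2.3915.
y_gold = 2.3915^0.25 ≈ 1.2436, c_gold = y_gold − 0.13·k_gold ≈ 0.9327.
Gain: Δc = 0.9327 − 0.7834 ≈ 0.1493.

Δc ≈ 0.1493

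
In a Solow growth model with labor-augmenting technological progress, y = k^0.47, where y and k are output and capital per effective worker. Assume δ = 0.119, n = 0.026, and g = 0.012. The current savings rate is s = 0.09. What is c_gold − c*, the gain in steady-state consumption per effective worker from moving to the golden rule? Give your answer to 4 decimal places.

Capital per effective worker breaks even when investment replaces (n + g + δ)·k; here n + g + δ = 0.157.
Current steady state (s = 0.09): k* = (0.09/0.157)^(1/0.53) ≈ 0.3500, y* = 0.3500^0.47 ≈ 0.6105, c* = (1−0.09)·0.6105 ≈ 0.5556.
At the golden rule the marginal product of capital equals n+g+δ: 0.47·k^(0.47−1) = 0.157. Solving, k_gold = (0.47/0.157)^(1/0.53) ≈ 7.9157.
y_gold = 7.9157^0.47 ≈ 2.6442, c_gold = y_gold − 0.157·k_gold ≈ 1.4014.
Gain: Δc = 1.4014 − 0.5556 ≈ 0.8458.

Δc ≈ 0.8458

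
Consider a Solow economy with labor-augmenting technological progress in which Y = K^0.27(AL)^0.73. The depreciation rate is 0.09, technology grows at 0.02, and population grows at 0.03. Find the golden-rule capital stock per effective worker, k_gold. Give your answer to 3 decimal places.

k_gold ≈ 2.459

Break-even investment rate: n + g + δ = 0.03 + 0.02 + 0.09 = 0.14.
Setting f'(k) = n+g+δ gives 0.27·k^(0.27−1) = 0.14, hence k_gold = (0.27/0.14)^(1/0.73) ≈ 2.4589.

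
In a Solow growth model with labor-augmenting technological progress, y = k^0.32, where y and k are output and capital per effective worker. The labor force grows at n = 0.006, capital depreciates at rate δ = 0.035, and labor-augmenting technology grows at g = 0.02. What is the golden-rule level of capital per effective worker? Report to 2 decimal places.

k_gold ≈ 11.44

Capital per effective worker breaks even when investment replaces (n + g + δ)·k; here n + g + δ = 0.061.
Golden rule sets MPK = n+g+δ: 0.32·k^(0.32−1) = 0.061, so k_gold = (0.32/0.061)^(1/0.68) ≈ 11.4435.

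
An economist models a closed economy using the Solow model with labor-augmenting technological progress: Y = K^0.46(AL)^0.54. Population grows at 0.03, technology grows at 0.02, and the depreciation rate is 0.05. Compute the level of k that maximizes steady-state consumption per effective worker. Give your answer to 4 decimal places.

k_gold ≈ 16.8783

Break-even investment rate: n + g + δ = 0.03 + 0.02 + 0.05 = 0.1.
At the golden rule the marginal product of capital equals n+g+δ: 0.46·k^(0.46−1) = 0.1. Solving, k_gold = (0.46/0.1)^(1/0.54) ≈ 16.8783.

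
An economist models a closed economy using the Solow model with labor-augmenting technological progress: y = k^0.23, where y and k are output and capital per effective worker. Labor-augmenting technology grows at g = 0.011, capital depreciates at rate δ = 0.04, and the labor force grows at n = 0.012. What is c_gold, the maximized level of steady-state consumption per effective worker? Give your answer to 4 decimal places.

n + g + δ = 0.012 + 0.011 + 0.04 = 0.063.
At the golden rule the marginal product of capital equals n+g+δ: 0.23·k^(0.23−1) = 0.063. Solving, k_gold = (0.23/0.063)^(1/0.77) ≈ 5.3749.
y_gold = 5.3749^0.23 ≈ 1.4723.
c_gold = y_gold − (n+g+δ)·k_gold = 1.4723 − 0.063·5.3749 ≈ 1.1336.

c_gold ≈ 1.1336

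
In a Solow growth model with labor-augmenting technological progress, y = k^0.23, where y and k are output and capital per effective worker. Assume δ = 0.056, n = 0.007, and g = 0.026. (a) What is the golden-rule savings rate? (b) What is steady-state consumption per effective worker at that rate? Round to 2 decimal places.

(a) s_gold = 0.23; (b) c_gold ≈ 1.02

Capital per effective worker breaks even when investment replaces (n + g + δ)·k; here n + g + δ = 0.089.
For Cobb-Douglas, s_gold equals capital's share: s_gold = 0.23.
Maximizing c = f(k) − (n+g+δ)·k gives f'(k) = n+g+δ, i.e. 0.23·k^(0.23−1) = 0.089, so k_gold = (0.23/0.089)^(1/0.77) ≈ 3.4317.
y_gold = 3.4317^0.23 ≈ 1.3279; c_gold = (1−0.23)·y_gold ≈ 1.0225.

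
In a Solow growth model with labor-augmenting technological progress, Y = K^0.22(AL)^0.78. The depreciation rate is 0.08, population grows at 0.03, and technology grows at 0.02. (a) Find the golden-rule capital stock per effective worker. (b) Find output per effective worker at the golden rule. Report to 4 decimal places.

The effective depreciation rate is n + g + δ = 0.03 + 0.02 + 0.08 = 0.13.
Golden rule sets MPK = n+g+δ: 0.22·k^(0.22−1) = 0.13, so k_gold = (0.22/0.13)^(1/0.78) ≈ 1.9630.
y_gold = 1.9630^0.22 ≈ 1.1600.

(a) k_gold ≈ 1.9630; (b) y_gold ≈ 1.1600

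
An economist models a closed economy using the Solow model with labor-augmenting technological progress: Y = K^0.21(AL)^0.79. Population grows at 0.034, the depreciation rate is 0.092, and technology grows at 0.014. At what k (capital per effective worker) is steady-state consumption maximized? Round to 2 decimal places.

n + g + δ = 0.034 + 0.014 + 0.092 = 0.14.
Golden rule sets MPK = n+g+δ: 0.21·k^(0.21−1) = 0.14, so k_gold = (0.21/0.14)^(1/0.79) ≈ 1.6707.

k_gold ≈ 1.67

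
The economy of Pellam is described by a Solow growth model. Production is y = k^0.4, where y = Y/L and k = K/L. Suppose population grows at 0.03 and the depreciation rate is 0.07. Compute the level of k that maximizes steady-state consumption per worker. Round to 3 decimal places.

k_gold ≈ 10.079

Capital per worker breaks even when investment replaces (n + δ)·k; here n + δ = 0.1.
Maximizing c = f(k) − (n+δ)·k gives f'(k) = n+δ, i.e. 0.4·k^(0.4−1) = 0.1, so k_gold = (0.4/0.1)^(1/0.6) ≈ 10.0794.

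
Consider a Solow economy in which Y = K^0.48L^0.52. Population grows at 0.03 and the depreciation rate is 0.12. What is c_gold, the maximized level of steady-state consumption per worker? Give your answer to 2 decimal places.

c_gold ≈ 1.52

The effective depreciation rate is n + δ = 0.03 + 0.12 = 0.15.
Setting f'(k) = n+δ gives 0.48·k^(0.48−1) = 0.15, hence k_gold = (0.48/0.15)^(1/0.52) ≈ 9.3636.
y_gold = 9.3636^0.48 ≈ 2.9261.
c_gold = y_gold − (n+δ)·k_gold = 2.9261 − 0.15·9.3636 ≈ 1.5216.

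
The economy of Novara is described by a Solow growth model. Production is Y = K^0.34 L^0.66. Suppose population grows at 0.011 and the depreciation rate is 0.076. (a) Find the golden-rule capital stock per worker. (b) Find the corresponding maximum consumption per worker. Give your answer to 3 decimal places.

(a) k_gold ≈ 7.887; (b) c_gold ≈ 1.332

The effective depreciation rate is n + δ = 0.011 + 0.076 = 0.087.
Setting f'(k) = n+δ gives 0.34·k^(0.34−1) = 0.087, hence k_gold = (0.34/0.087)^(1/0.66) ≈ 7.8869.
y_gold = 7.8869^0.34 ≈ 2.0181; c_gold = y_gold − 0.087·k_gold ≈ 1.3320.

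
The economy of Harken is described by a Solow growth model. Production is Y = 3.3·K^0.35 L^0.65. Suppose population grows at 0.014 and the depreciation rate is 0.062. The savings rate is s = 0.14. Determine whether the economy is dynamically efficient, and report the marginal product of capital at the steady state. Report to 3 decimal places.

Break-even investment rate: n + δ = 0.014 + 0.062 = 0.076.
Steady-state k*: s·A·k^0.35 = 0.076·k gives k* = (0.14·3.3/0.076)^(1/0.65) ≈ 16.0653.
MPK = 0.35·3.3·16.0653^(-0.65) ≈ 0.1900.
MPK > n+δ = 0.076, so the economy is dynamically efficient (under-saving).

dynamically efficient; MPK ≈ 0.190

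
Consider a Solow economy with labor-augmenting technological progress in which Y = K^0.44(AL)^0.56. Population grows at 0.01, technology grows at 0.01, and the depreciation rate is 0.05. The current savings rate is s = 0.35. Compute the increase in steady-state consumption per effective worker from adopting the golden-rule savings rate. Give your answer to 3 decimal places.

Δc ≈ 0.072

Capital per effective worker breaks even when investment replaces (n + g + δ)·k; here n + g + δ = 0.07.
Current steady state (s = 0.35): k* = (0.35/0.07)^(1/0.56) ≈ 17.7076, y* = 17.7076^0.44 ≈ 3.5415, c* = (1−0.35)·3.5415 ≈ 2.3020.
At the golden rule the marginal product of capital equals n+g+δ: 0.44·k^(0.44−1) = 0.07. Solving, k_gold = (0.44/0.07)^(1/0.56) ≈ 26.6461.
y_gold = 26.6461^0.44 ≈ 4.2391, c_gold = y_gold − 0.07·k_gold ≈ 2.3739.
Gain: Δc = 2.3739 − 2.3020 ≈ 0.0719.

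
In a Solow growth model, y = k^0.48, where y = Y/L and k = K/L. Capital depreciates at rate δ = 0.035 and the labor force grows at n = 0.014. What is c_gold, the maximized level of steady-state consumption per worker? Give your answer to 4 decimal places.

n + δ = 0.014 + 0.035 = 0.049.
Golden rule sets MPK = n+δ: 0.48·k^(0.48−1) = 0.049, so k_gold = (0.48/0.049)^(1/0.52) ≈ 80.5112.
y_gold = 80.5112^0.48 ≈ 8.2188.
c_gold = y_gold − (n+δ)·k_gold = 8.2188 − 0.049·80.5112 ≈ 4.2738.

c_gold ≈ 4.2738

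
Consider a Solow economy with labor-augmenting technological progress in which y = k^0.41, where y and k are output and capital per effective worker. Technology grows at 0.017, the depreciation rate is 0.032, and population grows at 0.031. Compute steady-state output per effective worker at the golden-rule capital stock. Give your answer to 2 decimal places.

y_gold ≈ 3.11

n + g + δ = 0.031 + 0.017 + 0.032 = 0.08.
At the golden rule the marginal product of capital equals n+g+δ: 0.41·k^(0.41−1) = 0.08. Solving, k_gold = (0.41/0.08)^(1/0.59) ≈ 15.9541.
Output: y_gold = k_gold^0.41 = 15.9541^0.41 ≈ 3.1130.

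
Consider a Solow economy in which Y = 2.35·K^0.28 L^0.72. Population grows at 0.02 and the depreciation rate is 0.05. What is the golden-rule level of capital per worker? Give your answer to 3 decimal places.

Break-even investment rate: n + δ = 0.02 + 0.05 = 0.07.
At the golden rule the marginal product of capital equals n+δ: 0.28·2.35·k^(0.28−1) = 0.07. Solving, k_gold = (0.28·2.35/0.07)^(1/0.72) ≈ 22.4681.

k_gold ≈ 22.468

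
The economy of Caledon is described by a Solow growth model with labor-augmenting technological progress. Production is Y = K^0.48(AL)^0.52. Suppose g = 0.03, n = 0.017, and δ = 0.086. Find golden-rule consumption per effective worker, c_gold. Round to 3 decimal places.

c_gold ≈ 1.700

Capital per effective worker breaks even when investment replaces (n + g + δ)·k; here n + g + δ = 0.133.
Golden rule sets MPK = n+g+δ: 0.48·k^(0.48−1) = 0.133, so k_gold = (0.48/0.133)^(1/0.52) ≈ 11.8006.
y_gold = 11.8006^0.48 ≈ 3.2697.
c_gold = y_gold − (n+g+δ)·k_gold = 3.2697 − 0.133·11.8006 ≈ 1.7003.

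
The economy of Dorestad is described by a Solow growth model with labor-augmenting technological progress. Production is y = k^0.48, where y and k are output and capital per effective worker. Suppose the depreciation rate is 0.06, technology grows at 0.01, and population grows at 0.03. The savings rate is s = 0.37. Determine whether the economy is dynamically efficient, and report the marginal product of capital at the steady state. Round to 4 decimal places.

n + g + δ = 0.03 + 0.01 + 0.06 = 0.1.
Steady-state k*: s·k^0.48 = 0.1·k gives k* = (0.37/0.1)^(1/0.52) ≈ 12.3793.
MPK = 0.48·12.3793^(-0.52) ≈ 0.1297.
MPK > n+g+δ = 0.1, so the economy is dynamically efficient (under-saving).

dynamically efficient; MPK ≈ 0.1297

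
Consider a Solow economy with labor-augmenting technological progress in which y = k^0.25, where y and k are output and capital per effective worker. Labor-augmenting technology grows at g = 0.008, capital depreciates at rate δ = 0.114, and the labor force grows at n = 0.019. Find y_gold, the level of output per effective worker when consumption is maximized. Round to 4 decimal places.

Capital per effective worker breaks even when investment replaces (n + g + δ)·k; here n + g + δ = 0.141.
Golden rule sets MPK = n+g+δ: 0.25·k^(0.25−1) = 0.141, so k_gold = (0.25/0.141)^(1/0.75) ≈ 2.1460.
Output: y_gold = k_gold^0.25 = 2.1460^0.25 ≈ 1.2103.

y_gold ≈ 1.2103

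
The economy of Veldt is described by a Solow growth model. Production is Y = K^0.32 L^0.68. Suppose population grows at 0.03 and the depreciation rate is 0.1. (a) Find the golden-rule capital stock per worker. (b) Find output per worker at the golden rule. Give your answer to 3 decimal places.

(a) k_gold ≈ 3.761; (b) y_gold ≈ 1.528

The effective depreciation rate is n + δ = 0.03 + 0.1 = 0.13.
Setting f'(k) = n+δ gives 0.32·k^(0.32−1) = 0.13, hence k_gold = (0.32/0.13)^(1/0.68) ≈ 3.7610.
y_gold = 3.7610^0.32 ≈ 1.5279.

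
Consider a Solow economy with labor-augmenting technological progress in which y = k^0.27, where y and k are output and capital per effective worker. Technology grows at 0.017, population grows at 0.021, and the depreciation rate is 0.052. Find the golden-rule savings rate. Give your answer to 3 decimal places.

s_gold = 0.270

Break-even investment rate: n + g + δ = 0.021 + 0.017 + 0.052 = 0.09.
At the golden rule MPK = n+g+δ, and in any Cobb-Douglas steady state s = (n+g+δ)·k/y = MPK·k/y = capital's share 0.27.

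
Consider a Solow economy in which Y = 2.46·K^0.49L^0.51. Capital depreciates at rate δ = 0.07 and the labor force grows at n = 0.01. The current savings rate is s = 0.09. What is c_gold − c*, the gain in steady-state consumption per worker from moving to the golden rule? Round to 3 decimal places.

Break-even investment rate: n + δ = 0.01 + 0.07 = 0.08.
Current steady state (s = 0.09): k* = (0.09·2.46/0.08)^(1/0.51) ≈ 7.3593, y* = 2.46·7.3593^0.49 ≈ 6.5416, c* = (1−0.09)·6.5416 ≈ 5.9529.
Golden rule sets MPK = n+δ: 0.49·2.46·k^(0.49−1) = 0.08, so k_gold = (0.49·2.46/0.08)^(1/0.51) ≈ 204.1196.
y_gold = 2.46·204.1196^0.49 ≈ 33.3256, c_gold = y_gold − 0.08·k_gold ≈ 16.9961.
Gain: Δc = 16.9961 − 5.9529 ≈ 11.0432.

Δc ≈ 11.043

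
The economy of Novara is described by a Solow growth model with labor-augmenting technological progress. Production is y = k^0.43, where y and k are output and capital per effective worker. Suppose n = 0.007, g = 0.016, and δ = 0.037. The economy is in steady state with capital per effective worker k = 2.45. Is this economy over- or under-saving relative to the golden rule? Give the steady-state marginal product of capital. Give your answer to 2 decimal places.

Capital per effective worker breaks even when investment replaces (n + g + δ)·k; here n + g + δ = 0.06.
MPK = 0.43·k^(0.43−1) = 0.43·2.45^(-0.57) ≈ 0.2580.
MPK > 0.06, so the economy is dynamically efficient (under-saving).

under-saving; MPK ≈ 0.26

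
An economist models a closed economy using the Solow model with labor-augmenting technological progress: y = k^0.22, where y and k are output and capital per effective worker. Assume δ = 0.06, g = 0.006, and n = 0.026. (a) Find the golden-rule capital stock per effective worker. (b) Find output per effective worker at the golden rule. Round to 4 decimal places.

Break-even investment rate: n + g + δ = 0.026 + 0.006 + 0.06 = 0.092.
Maximizing c = f(k) − (n+g+δ)·k gives f'(k) = n+g+δ, i.e. 0.22·k^(0.22−1) = 0.092, so k_gold = (0.22/0.092)^(1/0.78) ≈ 3.0579.
y_gold = 3.0579^0.22 ≈ 1.2788.

(a) k_gold ≈ 3.0579; (b) y_gold ≈ 1.2788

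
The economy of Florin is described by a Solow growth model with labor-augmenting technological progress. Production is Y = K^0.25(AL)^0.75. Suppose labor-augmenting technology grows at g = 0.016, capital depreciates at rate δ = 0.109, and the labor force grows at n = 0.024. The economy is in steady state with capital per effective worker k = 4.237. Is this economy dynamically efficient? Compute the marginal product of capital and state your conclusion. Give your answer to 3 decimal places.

Break-even investment rate: n + g + δ = 0.024 + 0.016 + 0.109 = 0.149.
MPK = 0.25·k^(0.25−1) = 0.25·4.237^(-0.75) ≈ 0.0847.
MPK < 0.149, so the economy is dynamically inefficient (over-saving).

dynamically inefficient; MPK ≈ 0.085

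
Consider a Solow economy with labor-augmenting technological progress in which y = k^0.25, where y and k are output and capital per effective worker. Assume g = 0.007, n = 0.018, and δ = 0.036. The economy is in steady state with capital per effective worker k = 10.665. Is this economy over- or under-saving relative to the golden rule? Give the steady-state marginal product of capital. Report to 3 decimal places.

Break-even investment rate: n + g + δ = 0.018 + 0.007 + 0.036 = 0.061.
MPK = 0.25·k^(0.25−1) = 0.25·10.665^(-0.75) ≈ 0.0424.
MPK < 0.061, so the economy is dynamically inefficient (over-saving).

over-saving; MPK ≈ 0.042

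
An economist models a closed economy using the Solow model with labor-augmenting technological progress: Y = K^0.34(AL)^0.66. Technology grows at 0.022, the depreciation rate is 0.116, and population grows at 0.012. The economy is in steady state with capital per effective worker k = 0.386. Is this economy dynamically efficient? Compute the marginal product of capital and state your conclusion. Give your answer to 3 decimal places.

dynamically efficient; MPK ≈ 0.637

Break-even investment rate: n + g + δ = 0.012 + 0.022 + 0.116 = 0.15.
MPK = 0.34·k^(0.34−1) = 0.34·0.386^(-0.66) ≈ 0.6373.
MPK > 0.15, so the economy is dynamically efficient (under-saving).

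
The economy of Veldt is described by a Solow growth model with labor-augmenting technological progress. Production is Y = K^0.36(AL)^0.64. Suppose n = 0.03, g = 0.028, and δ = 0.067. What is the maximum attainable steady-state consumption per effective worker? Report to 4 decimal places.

Break-even investment rate: n + g + δ = 0.03 + 0.028 + 0.067 = 0.125.
Setting f'(k) = n+g+δ gives 0.36·k^(0.36−1) = 0.125, hence k_gold = (0.36/0.125)^(1/0.64) ≈ 5.2216.
y_gold = 5.2216^0.36 ≈ 1.8130.
c_gold = y_gold − (n+g+δ)·k_gold = 1.8130 − 0.125·5.2216 ≈ 1.1603.

c_gold ≈ 1.1603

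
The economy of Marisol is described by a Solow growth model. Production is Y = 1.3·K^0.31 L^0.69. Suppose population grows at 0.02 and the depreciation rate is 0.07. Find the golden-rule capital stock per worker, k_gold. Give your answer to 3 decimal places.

n + δ = 0.02 + 0.07 = 0.09.
Setting f'(k) = n+δ gives 0.31·1.3·k^(0.31−1) = 0.09, hence k_gold = (0.31·1.3/0.09)^(1/0.69) ≈ 8.7815.

k_gold ≈ 8.782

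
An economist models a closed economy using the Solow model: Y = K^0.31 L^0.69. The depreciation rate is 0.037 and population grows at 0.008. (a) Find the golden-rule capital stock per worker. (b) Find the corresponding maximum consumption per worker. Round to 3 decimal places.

Break-even investment rate: n + δ = 0.008 + 0.037 = 0.045.
At the golden rule the marginal product of capital equals n+δ: 0.31·k^(0.31−1) = 0.045. Solving, k_gold = (0.31/0.045)^(1/0.69) ≈ 16.3949.
y_gold = 16.3949^0.31 ≈ 2.3799; c_gold = y_gold − 0.045·k_gold ≈ 1.6421.

(a) k_gold ≈ 16.395; (b) c_gold ≈ 1.642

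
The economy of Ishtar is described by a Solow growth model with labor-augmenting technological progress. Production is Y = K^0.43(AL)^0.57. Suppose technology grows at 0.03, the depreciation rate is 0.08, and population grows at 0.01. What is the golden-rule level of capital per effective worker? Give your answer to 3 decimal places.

k_gold ≈ 9.385

Break-even investment rate: n + g + δ = 0.01 + 0.03 + 0.08 = 0.12.
Setting f'(k) = n+g+δ gives 0.43·k^(0.43−1) = 0.12, hence k_gold = (0.43/0.12)^(1/0.57) ≈ 9.3850.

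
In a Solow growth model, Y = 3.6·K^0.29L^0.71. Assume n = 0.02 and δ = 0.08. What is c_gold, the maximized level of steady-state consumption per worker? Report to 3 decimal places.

c_gold ≈ 6.663

The effective depreciation rate is n + δ = 0.02 + 0.08 = 0.1.
Golden rule sets MPK = n+δ: 0.29·3.6·k^(0.29−1) = 0.1, so k_gold = (0.29·3.6/0.1)^(1/0.71) ≈ 27.2138.
y_gold = 3.6·27.2138^0.29 ≈ 9.3841.
c_gold = y_gold − (n+δ)·k_gold = 9.3841 − 0.1·27.2138 ≈ 6.6627.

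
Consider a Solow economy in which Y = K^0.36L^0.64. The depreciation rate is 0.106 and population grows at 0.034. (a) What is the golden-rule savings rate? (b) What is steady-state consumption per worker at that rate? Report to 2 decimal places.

(a) s_gold = 0.36; (b) c_gold ≈ 1.09

n + δ = 0.034 + 0.106 = 0.14.
For Cobb-Douglas, s_gold equals capital's share: s_gold = 0.36.
Maximizing c = f(k) − (n+δ)·k gives f'(k) = n+δ, i.e. 0.36·k^(0.36−1) = 0.14, so k_gold = (0.36/0.14)^(1/0.64) ≈ 4.3742.
y_gold = 4.3742^0.36 ≈ 1.7011; c_gold = (1−0.36)·y_gold ≈ 1.0887.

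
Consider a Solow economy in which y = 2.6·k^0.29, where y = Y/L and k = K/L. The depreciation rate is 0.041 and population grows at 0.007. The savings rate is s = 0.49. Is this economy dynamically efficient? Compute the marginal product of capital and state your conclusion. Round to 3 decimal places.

The effective depreciation rate is n + δ = 0.007 + 0.041 = 0.048.
Steady-state k*: s·A·k^0.29 = 0.048·k gives k* = (0.49·2.6/0.048)^(1/0.71) ≈ 101.2821.
MPK = 0.29·2.6·101.2821^(-0.71) ≈ 0.0284.
MPK < n+δ = 0.048, so the economy is dynamically inefficient (over-saving).

dynamically inefficient; MPK ≈ 0.028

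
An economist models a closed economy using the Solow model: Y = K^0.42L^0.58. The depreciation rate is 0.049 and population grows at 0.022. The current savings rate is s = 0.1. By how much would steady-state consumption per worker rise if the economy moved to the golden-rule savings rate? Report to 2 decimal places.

Δc ≈ 0.95

n + δ = 0.022 + 0.049 = 0.071.
Current steady state (s = 0.1): k* = (0.1/0.071)^(1/0.58) ≈ 1.8049, y* = 1.8049^0.42 ≈ 1.2815, c* = (1−0.1)·1.2815 ≈ 1.1533.
Golden rule sets MPK = n+δ: 0.42·k^(0.42−1) = 0.071, so k_gold = (0.42/0.071)^(1/0.58) ≈ 21.4298.
y_gold = 21.4298^0.42 ≈ 3.6227, c_gold = y_gold − 0.071·k_gold ≈ 2.1011.
Gain: Δc = 2.1011 − 1.1533 ≈ 0.9478.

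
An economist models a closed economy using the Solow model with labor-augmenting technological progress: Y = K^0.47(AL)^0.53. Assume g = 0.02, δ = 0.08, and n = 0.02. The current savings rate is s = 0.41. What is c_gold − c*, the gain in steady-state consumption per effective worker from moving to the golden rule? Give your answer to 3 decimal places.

Δc ≈ 0.024

n + g + δ = 0.02 + 0.02 + 0.08 = 0.12.
Current steady state (s = 0.41): k* = (0.41/0.12)^(1/0.53) ≈ 10.1577, y* = 10.1577^0.47 ≈ 2.9730, c* = (1−0.41)·2.9730 ≈ 1.7541.
Golden rule sets MPK = n+g+δ: 0.47·k^(0.47−1) = 0.12, so k_gold = (0.47/0.12)^(1/0.53) ≈ 13.1435.
y_gold = 13.1435^0.47 ≈ 3.3558, c_gold = y_gold − 0.12·k_gold ≈ 1.7786.
Gain: Δc = 1.7786 − 1.7541 ≈ 0.0245.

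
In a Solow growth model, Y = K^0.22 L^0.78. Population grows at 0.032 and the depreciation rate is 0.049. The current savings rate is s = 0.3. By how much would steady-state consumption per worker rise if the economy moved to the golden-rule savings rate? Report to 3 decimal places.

n + δ = 0.032 + 0.049 = 0.081.
Current steady state (s = 0.3): k* = (0.3/0.081)^(1/0.78) ≈ 5.3582, y* = 5.3582^0.22 ≈ 1.4467, c* = (1−0.3)·1.4467 ≈ 1.0127.
Golden rule sets MPK = n+δ: 0.22·k^(0.22−1) = 0.081, so k_gold = (0.22/0.081)^(1/0.78) ≈ 3.6002.
y_gold = 3.6002^0.22 ≈ 1.3255, c_gold = y_gold − 0.081·k_gold ≈ 1.0339.
Gain: Δc = 1.0339 − 1.0127 ≈ 0.0212.

Δc ≈ 0.021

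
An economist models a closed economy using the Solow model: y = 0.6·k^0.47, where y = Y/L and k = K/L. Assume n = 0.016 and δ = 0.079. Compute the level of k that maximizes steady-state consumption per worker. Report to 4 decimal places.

k_gold ≈ 7.7904

Break-even investment rate: n + δ = 0.016 + 0.079 = 0.095.
Golden rule sets MPK = n+δ: 0.47·0.6·k^(0.47−1) = 0.095, so k_gold = (0.47·0.6/0.095)^(1/0.53) ≈ 7.7904.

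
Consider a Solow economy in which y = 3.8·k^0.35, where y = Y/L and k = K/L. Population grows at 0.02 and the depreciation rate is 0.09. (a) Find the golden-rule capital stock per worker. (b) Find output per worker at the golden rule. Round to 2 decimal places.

The effective depreciation rate is n + δ = 0.02 + 0.09 = 0.11.
At the golden rule the marginal product of capital equals n+δ: 0.35·3.8·k^(0.35−1) = 0.11. Solving, k_gold = (0.35·3.8/0.11)^(1/0.65) ≈ 46.2723.
y_gold = 3.8·46.2723^0.35 ≈ 14.5427.

(a) k_gold ≈ 46.27; (b) y_gold ≈ 14.54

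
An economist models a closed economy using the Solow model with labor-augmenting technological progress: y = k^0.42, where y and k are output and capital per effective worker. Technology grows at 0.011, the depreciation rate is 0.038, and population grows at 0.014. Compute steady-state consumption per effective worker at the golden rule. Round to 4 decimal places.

c_gold ≈ 2.2911

Capital per effective worker breaks even when investment replaces (n + g + δ)·k; here n + g + δ = 0.063.
Setting f'(k) = n+g+δ gives 0.42·k^(0.42−1) = 0.063, hence k_gold = (0.42/0.063)^(1/0.58) ≈ 26.3349.
y_gold = 26.3349^0.42 ≈ 3.9502.
c_gold = y_gold − (n+g+δ)·k_gold = 3.9502 − 0.063·26.3349 ≈ 2.2911.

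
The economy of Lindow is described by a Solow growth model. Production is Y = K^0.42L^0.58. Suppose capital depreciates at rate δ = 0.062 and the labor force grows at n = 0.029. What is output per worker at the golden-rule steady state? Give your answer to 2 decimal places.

Break-even investment rate: n + δ = 0.029 + 0.062 = 0.091.
At the golden rule the marginal product of capital equals n+δ: 0.42·k^(0.42−1) = 0.091. Solving, k_gold = (0.42/0.091)^(1/0.58) ≈ 13.9697.
Output: y_gold = k_gold^0.42 = 13.9697^0.42 ≈ 3.0268.

y_gold ≈ 3.03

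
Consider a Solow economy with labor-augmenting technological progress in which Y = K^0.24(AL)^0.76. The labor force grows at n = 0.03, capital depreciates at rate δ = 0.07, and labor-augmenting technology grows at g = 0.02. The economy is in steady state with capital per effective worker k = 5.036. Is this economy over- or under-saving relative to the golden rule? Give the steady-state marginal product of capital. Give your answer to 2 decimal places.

over-saving; MPK ≈ 0.07

n + g + δ = 0.03 + 0.02 + 0.07 = 0.12.
MPK = 0.24·k^(0.24−1) = 0.24·5.036^(-0.76) ≈ 0.0702.
MPK < 0.12, so the economy is dynamically inefficient (over-saving).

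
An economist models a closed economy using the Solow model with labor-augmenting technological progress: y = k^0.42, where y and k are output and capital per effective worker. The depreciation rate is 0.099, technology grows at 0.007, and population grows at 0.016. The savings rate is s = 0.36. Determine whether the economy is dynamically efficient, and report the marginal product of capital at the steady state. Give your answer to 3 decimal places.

The effective depreciation rate is n + g + δ = 0.016 + 0.007 + 0.099 = 0.122.
Steady-state k*: s·k^0.42 = 0.122·k gives k* = (0.36/0.122)^(1/0.58) ≈ 6.4602.
MPK = 0.42·6.4602^(-0.58) ≈ 0.1423.
MPK > n+g+δ = 0.122, so the economy is dynamically efficient (under-saving).

dynamically efficient; MPK ≈ 0.142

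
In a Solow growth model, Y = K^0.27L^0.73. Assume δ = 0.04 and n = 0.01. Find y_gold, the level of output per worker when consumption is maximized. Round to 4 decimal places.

Break-even investment rate: n + δ = 0.01 + 0.04 = 0.05.
Setting f'(k) = n+δ gives 0.27·k^(0.27−1) = 0.05, hence k_gold = (0.27/0.05)^(1/0.73) ≈ 10.0758.
Output: y_gold = k_gold^0.27 = 10.0758^0.27 ≈ 1.8659.

y_gold ≈ 1.8659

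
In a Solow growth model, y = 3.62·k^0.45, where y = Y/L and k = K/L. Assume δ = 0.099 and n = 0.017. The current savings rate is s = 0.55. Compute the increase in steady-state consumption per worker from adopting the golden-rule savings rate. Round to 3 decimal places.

Capital per worker breaks even when investment replaces (n + δ)·k; here n + δ = 0.116.
Current steady state (s = 0.55): k* = (0.55·3.62/0.116)^(1/0.55) ≈ 175.6918, y* = 3.62·175.6918^0.45 ≈ 37.0550, c* = (1−0.55)·37.0550 ≈ 16.6747.
At the golden rule the marginal product of capital equals n+δ: 0.45·3.62·k^(0.45−1) = 0.116. Solving, k_gold = (0.45·3.62/0.116)^(1/0.55) ≈ 121.9822.
y_gold = 3.62·121.9822^0.45 ≈ 31.4443, c_gold = y_gold − 0.116·k_gold ≈ 17.2944.
Gain: Δc = 17.2944 − 16.6747 ≈ 0.6196.

Δc ≈ 0.620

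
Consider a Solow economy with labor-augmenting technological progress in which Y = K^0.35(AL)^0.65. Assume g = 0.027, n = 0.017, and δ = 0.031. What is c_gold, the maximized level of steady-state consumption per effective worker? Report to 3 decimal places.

Break-even investment rate: n + g + δ = 0.017 + 0.027 + 0.031 = 0.075.
Maximizing c = f(k) − (n+g+δ)·k gives f'(k) = n+g+δ, i.e. 0.35·k^(0.35−1) = 0.075, so k_gold = (0.35/0.075)^(1/0.65) ≈ 10.6965.
y_gold = 10.6965^0.35 ≈ 2.2921.
c_gold = y_gold − (n+g+δ)·k_gold = 2.2921 − 0.075·10.6965 ≈ 1.4899.

c_gold ≈ 1.490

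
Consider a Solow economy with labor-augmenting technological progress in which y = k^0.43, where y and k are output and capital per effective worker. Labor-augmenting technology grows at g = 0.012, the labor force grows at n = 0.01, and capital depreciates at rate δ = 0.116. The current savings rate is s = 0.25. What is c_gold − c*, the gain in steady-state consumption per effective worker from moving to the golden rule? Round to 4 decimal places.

Δc ≈ 0.1693

Break-even investment rate: n + g + δ = 0.01 + 0.012 + 0.116 = 0.138.
Current steady state (s = 0.25): k* = (0.25/0.138)^(1/0.57) ≈ 2.8362, y* = 2.8362^0.43 ≈ 1.5656, c* = (1−0.25)·1.5656 ≈ 1.1742.
Golden rule sets MPK = n+g+δ: 0.43·k^(0.43−1) = 0.138, so k_gold = (0.43/0.138)^(1/0.57) ≈ 7.3442.
y_gold = 7.3442^0.43 ≈ 2.3570, c_gold = y_gold − 0.138·k_gold ≈ 1.3435.
Gain: Δc = 1.3435 − 1.1742 ≈ 0.1693.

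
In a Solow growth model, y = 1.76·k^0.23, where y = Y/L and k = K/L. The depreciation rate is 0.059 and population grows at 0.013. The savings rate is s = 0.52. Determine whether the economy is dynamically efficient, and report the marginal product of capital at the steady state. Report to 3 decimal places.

n + δ = 0.013 + 0.059 = 0.072.
Steady-state k*: s·A·k^0.23 = 0.072·k gives k* = (0.52·1.76/0.072)^(1/0.77) ≈ 27.1647.
MPK = 0.23·1.76·27.1647^(-0.77) ≈ 0.0318.
MPK < n+δ = 0.072, so the economy is dynamically inefficient (over-saving).

dynamically inefficient; MPK ≈ 0.032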